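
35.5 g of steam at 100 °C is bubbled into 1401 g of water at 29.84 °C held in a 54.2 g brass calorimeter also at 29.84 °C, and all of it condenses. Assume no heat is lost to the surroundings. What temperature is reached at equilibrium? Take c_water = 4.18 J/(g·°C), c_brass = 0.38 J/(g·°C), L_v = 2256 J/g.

Taking heat into each body as positive, Σ m c ΔT = 0:
steam→water at 100 °C releases m L_v = 35.5×2256 = 80088; condensate cools 100→T: 35.5×4.18×(T − 100) = 148.39(T − 100); water warms: 1401×4.18×(T − 29.84) = 5856.2(T − 29.84); cup: 20.6(T − 29.84)
6025.2 T = 80088 + 14839 + 175363 = 270290
T ≈ 44.86 °C — below 100 °C, confirming all the steam condensed.

T_f ≈ 44.9 °C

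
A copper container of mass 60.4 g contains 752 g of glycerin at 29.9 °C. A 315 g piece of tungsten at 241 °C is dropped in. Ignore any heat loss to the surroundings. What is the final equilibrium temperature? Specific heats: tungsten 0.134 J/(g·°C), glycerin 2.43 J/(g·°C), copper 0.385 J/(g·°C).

Taking heat into each body as positive, Σ m c ΔT = 0:
315×0.134×(T − 241) + 752×2.43×(T − 29.9) + 60.4×0.385×(T − 29.9) = 0
(42.21 + 1827.4 + 23.25) T = 42.21×241 + 1827.4×29.9 + 23.25×29.9
T ≈ 34.61 °C

T_f ≈ 34.6 °C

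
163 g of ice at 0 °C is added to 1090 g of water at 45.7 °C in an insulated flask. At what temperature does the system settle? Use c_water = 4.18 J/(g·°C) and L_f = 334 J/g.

Sum of m c ΔT and latent-heat terms is zero:
latent heat to melt: 163·334 = 54442
  meltwater 0→T: 163·4.18·T = 681.34 T
  water: 4556.2(T − 45.7)
5237.5 T = 208218 − 54442 = 153776
T ≈ 29.36 °C. Since T > 0 °C, the all-ice-melts assumption holds.

T_f ≈ 29.4 °C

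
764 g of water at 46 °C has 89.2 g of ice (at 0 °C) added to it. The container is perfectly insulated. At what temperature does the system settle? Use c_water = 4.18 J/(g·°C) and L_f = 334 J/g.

T_f ≈ 32.8 °C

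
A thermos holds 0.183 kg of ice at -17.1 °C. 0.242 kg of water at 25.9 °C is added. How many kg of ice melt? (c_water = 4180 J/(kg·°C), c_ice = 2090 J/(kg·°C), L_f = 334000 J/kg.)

m_melted ≈ 0.0589 kg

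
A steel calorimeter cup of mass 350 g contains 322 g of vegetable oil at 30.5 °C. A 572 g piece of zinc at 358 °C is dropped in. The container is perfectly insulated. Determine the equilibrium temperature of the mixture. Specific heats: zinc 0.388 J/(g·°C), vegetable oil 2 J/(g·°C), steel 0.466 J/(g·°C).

Setting the total heat transfer to zero:
572·0.388·(T − 358) + 322·2·(T − 30.5) + 350·0.466·(T − 30.5) = 0
221.94(T − 358) + 644(T − 30.5) + 163.1(T − 30.5) = 0
1029 T = 104070
T = 104070 / 1029 = 101 °C

T_f ≈ 101.1 °C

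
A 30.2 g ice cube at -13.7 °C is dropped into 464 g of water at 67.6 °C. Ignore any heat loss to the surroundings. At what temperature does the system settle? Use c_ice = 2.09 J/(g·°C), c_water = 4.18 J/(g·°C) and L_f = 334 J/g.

Heat gained plus heat lost sum to zero:
ice -13.7→0 °C: 30.2·2.09·13.7 = 864.72
  melt ice: 30.2·334 = 10087
  warm the meltwater: 126.24 T
  water cools: 464·4.18·(T − 67.6) = 1939.5(T − 67.6)
2065.8 T = 131112 − 10952 = 120160
T ≈ 58.17 °C. Since T > 0 °C, the all-ice-melts assumption holds.

T_f ≈ 58.2 °C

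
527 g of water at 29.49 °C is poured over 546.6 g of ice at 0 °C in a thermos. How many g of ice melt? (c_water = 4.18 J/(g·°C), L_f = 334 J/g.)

m_melted ≈ 194 g

Heat available from the water dropping to 0 °C: 527×4.18×29.49 = 64962 J.
To melt every bit of ice: 546.6×334 = 182564 J.
64962 J < 182564 J, so only part of the ice melts and the system sits at 0 °C.
m_melted×334 = 64962  ⇒  m_melted ≈ 194.5 g.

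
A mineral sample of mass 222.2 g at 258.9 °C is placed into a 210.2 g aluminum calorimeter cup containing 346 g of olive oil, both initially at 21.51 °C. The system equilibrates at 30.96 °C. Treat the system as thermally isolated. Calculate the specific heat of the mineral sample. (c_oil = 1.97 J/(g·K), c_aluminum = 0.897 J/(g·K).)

Let T be the final temperature. ΣQ_i = 0:
222.2×c×(30.96 − 258.9) + 346×1.97×(30.96 − 21.51) + 210.2×0.897×(30.96 − 21.51) = 0
-50648 c = -8223.1
c = -8223.1/-50648 ≈ 0.1624 J/(g·K)

c ≈ 0.162 J/(g·K)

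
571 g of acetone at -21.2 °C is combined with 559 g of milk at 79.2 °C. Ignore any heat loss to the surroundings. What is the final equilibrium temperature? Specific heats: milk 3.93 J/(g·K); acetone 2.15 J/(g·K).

T_f ≈ 43.2 °C

Net heat exchanged in the isolated system is zero:
559×3.93×(T − 79.2) + 571×2.15×(T − (-21.2)) = 0
2196.9(T − 79.2) + 1227.6(T − (-21.2)) = 0
(2196.9 + 1227.6) T = 2196.9×79.2 + 1227.6×(-21.2)
T = 147966 / 3424.5 = 43.2 °C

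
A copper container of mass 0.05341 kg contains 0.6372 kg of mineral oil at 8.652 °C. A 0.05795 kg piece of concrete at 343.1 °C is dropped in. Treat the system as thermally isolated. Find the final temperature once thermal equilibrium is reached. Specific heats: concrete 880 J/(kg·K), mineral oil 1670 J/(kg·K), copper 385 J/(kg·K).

Net heat exchanged in the isolated system is zero:
0.05795×880×(T − 343.1) + 0.6372×1670×(T − 8.652) + 0.05341×385×(T − 8.652) = 0
51(T − 343.1) + 1064.1(T − 8.652) + 20.56(T − 8.652) = 0
1135.7 T = 26881
T = 26881 / 1135.7 = 23.7 °C

T_f ≈ 23.7 °C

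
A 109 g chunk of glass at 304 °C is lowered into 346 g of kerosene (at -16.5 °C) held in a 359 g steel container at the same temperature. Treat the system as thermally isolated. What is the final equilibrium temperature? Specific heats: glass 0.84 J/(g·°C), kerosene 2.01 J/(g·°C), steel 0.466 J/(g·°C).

Conservation of energy gives ΣQ = 0:
109·0.84·(T − 304) + 346·2.01·(T − (-16.5)) + 359·0.466·(T − (-16.5)) = 0
91.56(T − 304) + 695.46(T − (-16.5)) + 167.29(T − (-16.5)) = 0
(91.56 + 695.46 + 167.29) T = 91.56·304 + 695.46·(-16.5) + 167.29·(-16.5)
T = 13599/954.31 ≈ 14.25 °C

T_f ≈ 14.2 °C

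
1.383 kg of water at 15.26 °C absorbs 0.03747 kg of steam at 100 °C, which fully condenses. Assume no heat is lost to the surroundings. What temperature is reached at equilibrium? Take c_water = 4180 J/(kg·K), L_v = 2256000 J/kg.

T_f ≈ 31.7 °C

Net heat exchanged in the isolated system is zero:
steam→water at 100 °C releases m L_v = 0.03747×2256000 = 84532
  condensed water 100 °C→T: 156.62(T − 100)
  original water: 5780.9(T − 15.26)
5937.6 T = 84532 + 15662 + 88217 = 188412
T ≈ 31.73 °C — below 100 °C, confirming all the steam condensed.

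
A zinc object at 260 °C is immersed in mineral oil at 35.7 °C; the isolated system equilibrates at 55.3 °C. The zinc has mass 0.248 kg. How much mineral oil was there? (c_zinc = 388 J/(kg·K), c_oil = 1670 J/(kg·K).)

Taking heat into each body as positive, Σ m c ΔT = 0:
0.248×388×(55.3 − 260) + m×1670×(55.3 − 35.7) = 0
32732 m = 19697
m = 19697/32732 ≈ 0.6018 kg

m ≈ 0.602 kg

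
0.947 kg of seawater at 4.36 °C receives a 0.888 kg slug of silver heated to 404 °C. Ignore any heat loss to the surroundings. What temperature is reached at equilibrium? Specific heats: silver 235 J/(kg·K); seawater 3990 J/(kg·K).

T_f is the heat-capacity-weighted average of the initial temperatures:
T_f = (208.68×404 + 3778.5×4.36) / (208.68 + 3778.5)
    = 100781 / 3987.2 ≈ 25.28 °C

T_f ≈ 25.3 °C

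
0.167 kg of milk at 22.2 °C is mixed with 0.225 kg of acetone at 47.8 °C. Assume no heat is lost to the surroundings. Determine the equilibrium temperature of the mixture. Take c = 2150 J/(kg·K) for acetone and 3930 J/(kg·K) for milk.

T_f ≈ 33.1 °C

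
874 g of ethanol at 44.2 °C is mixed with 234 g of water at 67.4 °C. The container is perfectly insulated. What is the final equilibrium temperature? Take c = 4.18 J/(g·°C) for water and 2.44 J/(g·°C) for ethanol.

T_f = Σ m_i c_i T_i / Σ m_i c_i:
T_f = (978.12*67.4 + 2132.6*44.2) / (978.12 + 2132.6)
    = 160184 / 3110.7 ≈ 51.49 °C

T_f ≈ 51.5 °C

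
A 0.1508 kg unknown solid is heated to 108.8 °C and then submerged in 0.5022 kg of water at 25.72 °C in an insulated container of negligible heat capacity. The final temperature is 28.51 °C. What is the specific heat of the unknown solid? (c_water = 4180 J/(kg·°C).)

m_s c (T_s − T_f) = m_water c_water (T_f − T_0):
0.1508·c·(108.8 − 28.51) = 0.5022·4180·(28.51 − 25.72)
12.11 c = 5856.8  ⇒  c ≈ 483.7 J/(kg·°C)

c ≈ 484 J/(kg·°C)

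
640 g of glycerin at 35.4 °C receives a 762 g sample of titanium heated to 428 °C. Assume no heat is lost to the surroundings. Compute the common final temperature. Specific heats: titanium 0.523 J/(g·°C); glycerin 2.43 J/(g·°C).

T_f ≈ 115.5 °C

Setting the total heat transfer to zero:
762×0.523×(T − 428) + 640×2.43×(T − 35.4) = 0
1953.7 T = 225623
T = 225623/1953.7 ≈ 115.48 °C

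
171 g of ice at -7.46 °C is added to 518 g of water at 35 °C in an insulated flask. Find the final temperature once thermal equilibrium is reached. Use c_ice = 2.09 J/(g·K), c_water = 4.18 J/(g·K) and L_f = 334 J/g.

Taking heat into each body as positive, Σ m c ΔT = 0:
ice -7.46→0 °C: 171·2.09·7.46 = 2666.1; melt ice: 171·334 = 57114; meltwater 0→T: 171·4.18·T = 714.78 T; water: 2165.2(T − 35)
2880 T = 75783 − 59780 = 16003
T ≈ 5.56 °C. Since T > 0 °C, the all-ice-melts assumption holds.

T_f ≈ 5.6 °C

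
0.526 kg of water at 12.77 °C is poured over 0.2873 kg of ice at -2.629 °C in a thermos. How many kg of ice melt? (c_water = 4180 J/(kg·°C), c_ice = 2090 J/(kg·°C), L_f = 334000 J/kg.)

m_melted ≈ 0.0793 kg

Heat available from the water dropping to 0 °C: 0.526×4180×12.77 = 28077 J.
Of that, 0.2873×2090×2.629 = 1578.6 J goes to bring the ice to 0 °C, leaving 26499 J.
Fully melting the ice requires m_ice L_f = 0.2873×334000 = 95958 J.
26499 J < 95958 J, so only part of the ice melts and the system sits at 0 °C.
m_melt = 26499 / L_f = 0.07934 kg.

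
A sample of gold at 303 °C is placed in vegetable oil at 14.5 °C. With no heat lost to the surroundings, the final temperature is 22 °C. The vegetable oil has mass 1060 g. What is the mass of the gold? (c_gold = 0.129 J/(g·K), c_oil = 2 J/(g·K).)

m ≈ 439 g

Conservation of energy gives ΣQ = 0:
m×0.129×(22 − 303) + 1060×2×(22 − 14.5) = 0
-36.25 m = -15900
m = -15900/-36.25 ≈ 438.6 g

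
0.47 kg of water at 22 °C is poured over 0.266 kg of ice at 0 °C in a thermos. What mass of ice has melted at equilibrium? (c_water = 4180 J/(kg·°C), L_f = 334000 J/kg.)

m_melted ≈ 0.129 kg

Cooling the water to 0 °C releases 0.47×4180×22 = 43221 J.
To melt every bit of ice: 0.266×334000 = 88844 J.
43221 J < 88844 J, so only part of the ice melts and the system sits at 0 °C.
Mass melted = 43221/334000 ≈ 0.1294 kg.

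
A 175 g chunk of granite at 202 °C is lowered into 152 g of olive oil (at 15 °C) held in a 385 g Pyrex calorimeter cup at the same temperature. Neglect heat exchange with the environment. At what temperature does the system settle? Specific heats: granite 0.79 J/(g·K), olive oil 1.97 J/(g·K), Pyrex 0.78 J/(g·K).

T_f ≈ 50.0 °C

Let T be the final temperature. ΣQ_i = 0:
175×0.79×(T − 202) + 152×1.97×(T − 15) + 385×0.78×(T − 15) = 0
138.25(T − 202) + 299.44(T − 15) + 300.3(T − 15) = 0
(138.25 + 299.44 + 300.3) T = 138.25×202 + 299.44×15 + 300.3×15
T = 36923/737.99 ≈ 50.03 °C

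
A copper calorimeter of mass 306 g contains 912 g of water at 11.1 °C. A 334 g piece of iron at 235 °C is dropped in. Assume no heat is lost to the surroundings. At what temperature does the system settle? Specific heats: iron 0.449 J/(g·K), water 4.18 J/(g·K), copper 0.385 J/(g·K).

T_f ≈ 19.3 °C

Taking heat into each body as positive, Σ m c ΔT = 0:
334·0.449·(T − 235) + 912·4.18·(T − 11.1) + 306·0.385·(T − 11.1) = 0
4079.9 T = 78865
T = 78865/4079.9 ≈ 19.33 °C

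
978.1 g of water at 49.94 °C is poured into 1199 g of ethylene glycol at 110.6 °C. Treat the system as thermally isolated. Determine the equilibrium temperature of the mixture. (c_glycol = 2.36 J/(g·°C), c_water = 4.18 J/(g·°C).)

|Q_glycol| = |Q_water|:
1199×2.36×(110.6 − T) = 978.1×4.18×(T − 49.94)
2829.6(110.6 − T) = 4088.5(T − 49.94)
6918.1 T = 517136  ⇒  T ≈ 74.75 °C

T_f ≈ 74.8 °C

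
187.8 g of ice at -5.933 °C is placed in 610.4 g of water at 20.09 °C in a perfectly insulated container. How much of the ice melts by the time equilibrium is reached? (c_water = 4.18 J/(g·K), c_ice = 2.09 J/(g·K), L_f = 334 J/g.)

m_melted ≈ 146 g

Water can give up m c ΔT = 610.4×4.18×20.09 = 51259 J before reaching 0 °C.
Of that, 187.8×2.09×5.933 = 2328.7 J goes to bring the ice to 0 °C, leaving 48930 J.
Melting all 187.8 g of ice would need 187.8×334 = 62725 J.
48930 J < 62725 J, so only part of the ice melts and the system sits at 0 °C.
m_melted×334 = 48930  ⇒  m_melted ≈ 146.5 g.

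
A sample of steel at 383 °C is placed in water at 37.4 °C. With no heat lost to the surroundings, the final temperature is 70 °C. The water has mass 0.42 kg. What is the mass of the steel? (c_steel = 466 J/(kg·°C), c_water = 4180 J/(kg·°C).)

Heat lost by the steel = heat gained by the water:
m·466·(383 − 70) = 0.42·4180·(70 − 37.4)
145858 m = 57233  ⇒  m ≈ 0.3924 kg

m ≈ 0.392 kg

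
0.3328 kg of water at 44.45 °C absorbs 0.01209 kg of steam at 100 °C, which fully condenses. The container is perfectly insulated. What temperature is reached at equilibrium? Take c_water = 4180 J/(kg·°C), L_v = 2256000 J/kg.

Taking heat into each body as positive, Σ m c ΔT = 0:
latent heat released on condensation: 0.01209×2256000 = 27275
  condensed water 100 °C→T: 50.54(T − 100)
  original water: 1391.1(T − 44.45)
1441.6 T = 27275 + 5053.6 + 61835 = 94163
T ≈ 65.32 °C, under the boiling point, so the assumption holds.

T_f ≈ 65.3 °C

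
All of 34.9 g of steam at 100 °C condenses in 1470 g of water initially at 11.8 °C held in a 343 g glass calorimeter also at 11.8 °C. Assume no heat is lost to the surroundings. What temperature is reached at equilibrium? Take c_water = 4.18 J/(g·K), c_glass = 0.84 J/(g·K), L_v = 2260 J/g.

T_f ≈ 25.7 °C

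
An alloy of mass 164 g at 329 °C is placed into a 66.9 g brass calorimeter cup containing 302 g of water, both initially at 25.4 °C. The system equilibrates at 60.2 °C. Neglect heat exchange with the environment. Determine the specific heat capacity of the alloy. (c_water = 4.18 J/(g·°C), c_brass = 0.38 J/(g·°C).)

c ≈ 1.02 J/(g·°C)

Taking heat into each body as positive, Σ m c ΔT = 0:
164·c·(60.2 − 329) + 302·4.18·(60.2 − 25.4) + 66.9·0.38·(60.2 − 25.4) = 0
-44083 c = -44815
c = -44815/-44083 ≈ 1.017 J/(g·°C)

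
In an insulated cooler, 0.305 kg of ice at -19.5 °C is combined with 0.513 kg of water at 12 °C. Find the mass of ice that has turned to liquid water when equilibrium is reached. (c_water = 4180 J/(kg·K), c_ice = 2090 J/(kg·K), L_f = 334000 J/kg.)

Heat available from the water dropping to 0 °C: 0.513·4180·12 = 25732 J.
Of that, 0.305·2090·19.5 = 12430 J goes to bring the ice to 0 °C, leaving 13302 J.
Melting all 0.305 kg of ice would need 0.305·334000 = 101870 J.
That's not enough to melt it all — equilibrium is at 0 °C with ice remaining.
m_melted·334000 = 13302  ⇒  m_melted ≈ 0.03983 kg.

m_melted ≈ 0.0398 kg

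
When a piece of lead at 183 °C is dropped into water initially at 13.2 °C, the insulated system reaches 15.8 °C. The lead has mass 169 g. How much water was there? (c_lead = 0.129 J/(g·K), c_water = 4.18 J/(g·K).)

m ≈ 335 g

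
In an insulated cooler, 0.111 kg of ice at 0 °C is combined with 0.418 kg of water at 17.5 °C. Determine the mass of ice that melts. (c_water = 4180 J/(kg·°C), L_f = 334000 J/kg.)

m_melted ≈ 0.0915 kg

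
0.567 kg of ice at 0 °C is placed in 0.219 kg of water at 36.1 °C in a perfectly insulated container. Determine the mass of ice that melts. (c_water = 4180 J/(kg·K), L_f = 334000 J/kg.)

m_melted ≈ 0.0989 kg

Cooling the water to 0 °C releases 0.219·4180·36.1 = 33047 J.
Melting all 0.567 kg of ice would need 0.567·334000 = 189378 J.
Since 33047 < 189378 J, not all the ice melts; equilibrium is at 0 °C.
Mass melted = 33047/334000 ≈ 0.09894 kg.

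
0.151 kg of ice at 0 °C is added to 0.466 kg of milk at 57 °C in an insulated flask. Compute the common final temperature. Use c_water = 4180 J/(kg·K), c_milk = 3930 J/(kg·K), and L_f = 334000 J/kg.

T_f ≈ 21.9 °C

Taking heat into each body as positive, Σ m c ΔT = 0:
melt ice: 0.151·334000 = 50434
  warm the meltwater: 631.18 T
  milk: 1831.4(T − 57)
2462.6 T = 104389 − 50434 = 53955
T ≈ 21.91 °C (positive, so assuming full melt was valid).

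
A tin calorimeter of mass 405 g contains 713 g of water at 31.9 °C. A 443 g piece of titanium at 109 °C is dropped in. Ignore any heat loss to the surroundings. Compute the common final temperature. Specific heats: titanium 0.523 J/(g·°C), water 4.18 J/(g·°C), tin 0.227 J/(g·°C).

T_f ≈ 37.3 °C

Let T be the final temperature. ΣQ_i = 0:
443×0.523×(T − 109) + 713×4.18×(T − 31.9) + 405×0.227×(T − 31.9) = 0
231.69(T − 109) + 2980.3(T − 31.9) + 91.94(T − 31.9) = 0
(231.69 + 2980.3 + 91.94) T = 231.69×109 + 2980.3×31.9 + 91.94×31.9
T = 123260/3304 ≈ 37.31 °C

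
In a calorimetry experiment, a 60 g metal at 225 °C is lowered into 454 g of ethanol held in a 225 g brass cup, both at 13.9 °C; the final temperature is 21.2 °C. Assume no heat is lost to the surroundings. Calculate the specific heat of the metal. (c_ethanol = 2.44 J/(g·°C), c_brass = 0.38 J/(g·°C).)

c ≈ 0.712 J/(g·°C)

Setting the total heat transfer to zero:
60·c·(21.2 − 225) + 454·2.44·(21.2 − 13.9) + 225·0.38·(21.2 − 13.9) = 0
-12228 c = -8710.8
c = -8710.8/-12228 ≈ 0.7124 J/(g·°C)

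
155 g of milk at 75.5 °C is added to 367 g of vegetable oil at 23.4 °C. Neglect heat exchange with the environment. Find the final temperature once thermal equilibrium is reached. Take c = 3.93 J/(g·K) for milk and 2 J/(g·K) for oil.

T_f ≈ 47.0 °C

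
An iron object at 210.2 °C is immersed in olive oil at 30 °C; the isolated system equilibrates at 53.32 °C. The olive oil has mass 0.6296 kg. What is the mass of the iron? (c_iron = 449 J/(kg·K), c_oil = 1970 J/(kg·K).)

m ≈ 0.411 kg

Conservation of energy gives ΣQ = 0:
m·449·(53.32 − 210.2) + 0.6296·1970·(53.32 − 30) = 0
-70439 m = -28924
m = -28924/-70439 ≈ 0.4106 kg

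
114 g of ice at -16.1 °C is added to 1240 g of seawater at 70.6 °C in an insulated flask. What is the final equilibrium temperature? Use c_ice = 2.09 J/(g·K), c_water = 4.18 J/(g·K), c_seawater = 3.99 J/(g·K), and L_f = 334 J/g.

T_f ≈ 56.7 °C

Conservation of energy gives ΣQ = 0:
ice -16.1→0 °C: 114·2.09·16.1 = 3836
  melt ice: 114·334 = 38076
  meltwater 0→T: 114·4.18·T = 476.52 T
  seawater cools: 1240·3.99·(T − 70.6) = 4947.6(T − 70.6)
5424.1 T = 349301 − 41912 = 307389
T ≈ 56.67 °C (positive, so assuming full melt was valid).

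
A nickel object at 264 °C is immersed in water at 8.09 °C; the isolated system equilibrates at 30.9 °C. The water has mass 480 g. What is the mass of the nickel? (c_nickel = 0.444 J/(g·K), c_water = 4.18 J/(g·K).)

Heat lost by the nickel = heat gained by the water:
m×0.444×(264 − 30.9) = 480×4.18×(30.9 − 8.09)
103.5 m = 45766  ⇒  m ≈ 442.2 g

m ≈ 442 g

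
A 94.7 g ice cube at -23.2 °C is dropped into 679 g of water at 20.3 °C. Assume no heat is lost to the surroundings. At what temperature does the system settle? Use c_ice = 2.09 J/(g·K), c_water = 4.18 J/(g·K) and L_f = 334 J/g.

Sum of m c ΔT and latent-heat terms is zero:
warm ice to 0 °C: 94.7×2.09×(0 − (-23.2)) = 4591.8; melt ice: 94.7×334 = 31630; warm the meltwater: 395.85 T; water cools: 679×4.18×(T − 20.3) = 2838.2(T − 20.3)
3234.1 T = 57616 − 36222 = 21394
T ≈ 6.62 °C (positive, so assuming full melt was valid).

T_f ≈ 6.6 °C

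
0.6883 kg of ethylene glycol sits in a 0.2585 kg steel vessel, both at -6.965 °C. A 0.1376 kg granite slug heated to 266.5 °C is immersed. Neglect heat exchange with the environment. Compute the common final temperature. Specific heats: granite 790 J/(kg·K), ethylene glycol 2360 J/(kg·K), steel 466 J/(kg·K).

T_f ≈ 9.1 °C

Setting the total heat transfer to zero:
0.1376*790*(T − 266.5) + 0.6883*2360*(T − (-6.965)) + 0.2585*466*(T − (-6.965)) = 0
108.7(T − 266.5) + 1624.4(T − (-6.965)) + 120.46(T − (-6.965)) = 0
1853.6 T = 16817
T = 16817/1853.6 ≈ 9.07 °C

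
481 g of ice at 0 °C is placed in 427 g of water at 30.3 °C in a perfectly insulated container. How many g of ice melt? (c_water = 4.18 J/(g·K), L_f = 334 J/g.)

Heat available from the water dropping to 0 °C: 427×4.18×30.3 = 54081 J.
Fully melting the ice requires m_ice L_f = 481×334 = 160654 J.
That's not enough to melt it all — equilibrium is at 0 °C with ice remaining.
m_melted×334 = 54081  ⇒  m_melted ≈ 161.9 g.

m_melted ≈ 162 g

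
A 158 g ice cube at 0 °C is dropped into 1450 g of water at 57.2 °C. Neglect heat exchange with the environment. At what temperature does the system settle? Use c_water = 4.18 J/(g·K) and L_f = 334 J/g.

Let T be the final temperature. ΣQ_i = 0:
melt ice: 158×334 = 52772; warm the meltwater: 660.44 T; water cools: 1450×4.18×(T − 57.2) = 6061(T − 57.2)
6721.4 T = 346689 − 52772 = 293917
T ≈ 43.73 °C — above 0 °C, consistent with complete melting.

T_f ≈ 43.7 °C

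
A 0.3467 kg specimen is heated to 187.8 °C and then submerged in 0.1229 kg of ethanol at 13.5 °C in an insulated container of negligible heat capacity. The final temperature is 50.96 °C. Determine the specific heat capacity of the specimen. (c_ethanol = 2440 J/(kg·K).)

c ≈ 237 J/(kg·K)

Heat lost by the specimen = heat gained by the ethanol:
0.3467×c×(187.8 − 50.96) = 0.1229×2440×(50.96 − 13.5)
47.44 c = 11233  ⇒  c ≈ 236.8 J/(kg·K)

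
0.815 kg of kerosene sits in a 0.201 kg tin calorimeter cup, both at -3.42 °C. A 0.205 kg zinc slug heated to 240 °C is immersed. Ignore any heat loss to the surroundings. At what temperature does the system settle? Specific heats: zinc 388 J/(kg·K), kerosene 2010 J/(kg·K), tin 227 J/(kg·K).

Heat gained plus heat lost sum to zero:
0.205·388·(T − 240) + 0.815·2010·(T − (-3.42)) + 0.201·227·(T − (-3.42)) = 0
1763.3 T = 13331
T ≈ 7.56 °C

T_f ≈ 7.6 °C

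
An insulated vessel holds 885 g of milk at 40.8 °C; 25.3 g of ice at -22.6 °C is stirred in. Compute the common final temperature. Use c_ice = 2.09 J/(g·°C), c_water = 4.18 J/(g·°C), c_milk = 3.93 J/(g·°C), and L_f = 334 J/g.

T_f ≈ 36.9 °C

Heat gained plus heat lost sum to zero:
ice -22.6→0 °C: 25.3×2.09×22.6 = 1195; fusion: m_ice L_f = 25.3×334 = 8450.2; meltwater 0→T: 25.3×4.18×T = 105.75 T; milk cools: 885×3.93×(T − 40.8) = 3478.1(T − 40.8)
3583.8 T = 141904 − 9645.2 = 132259
T ≈ 36.90 °C (positive, so assuming full melt was valid).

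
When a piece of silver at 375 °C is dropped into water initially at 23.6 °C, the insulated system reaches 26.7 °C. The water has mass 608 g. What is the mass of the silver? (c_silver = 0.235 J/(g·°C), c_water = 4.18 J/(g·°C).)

Energy conservation, ΣQ = 0:
m·0.235·(26.7 − 375) + 608·4.18·(26.7 − 23.6) = 0
-81.85 m = -7878.5
m = -7878.5/-81.85 ≈ 96.25 g

m ≈ 96.3 g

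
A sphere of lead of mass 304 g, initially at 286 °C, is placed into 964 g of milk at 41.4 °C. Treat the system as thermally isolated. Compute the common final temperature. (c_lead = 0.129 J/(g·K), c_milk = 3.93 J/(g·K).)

T_f ≈ 43.9 °C

Heat lost by the lead equals heat gained by the milk:
304*0.129*(286 − T) = 964*3.93*(T − 41.4)
39.22(286 − T) = 3788.5(T − 41.4)
3827.7 T = 168061  ⇒  T ≈ 43.91 °C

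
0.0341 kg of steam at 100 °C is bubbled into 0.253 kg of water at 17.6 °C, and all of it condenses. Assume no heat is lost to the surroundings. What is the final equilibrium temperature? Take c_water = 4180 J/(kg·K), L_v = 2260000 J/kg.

Heat gained plus heat lost sum to zero:
latent heat released on condensation: 0.0341×2260000 = 77066; condensed water 100 °C→T: 142.54(T − 100); original water: 1057.5(T − 17.6)
1200.1 T = 77066 + 14254 + 18613 = 109933
T ≈ 91.60 °C, under the boiling point, so the assumption holds.

T_f ≈ 91.6 °C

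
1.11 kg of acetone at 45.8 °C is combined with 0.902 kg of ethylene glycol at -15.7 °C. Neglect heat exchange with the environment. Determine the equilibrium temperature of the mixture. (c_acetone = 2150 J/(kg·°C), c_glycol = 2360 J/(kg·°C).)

T_f is the heat-capacity-weighted average of the initial temperatures:
T_f = (2386.5·45.8 + 2128.7·(-15.7)) / (2386.5 + 2128.7)
    = 75881 / 4515.2 ≈ 16.81 °C

T_f ≈ 16.8 °C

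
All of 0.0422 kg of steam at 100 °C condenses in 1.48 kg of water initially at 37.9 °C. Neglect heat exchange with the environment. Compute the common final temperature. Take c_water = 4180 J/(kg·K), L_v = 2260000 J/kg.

T_f ≈ 54.6 °C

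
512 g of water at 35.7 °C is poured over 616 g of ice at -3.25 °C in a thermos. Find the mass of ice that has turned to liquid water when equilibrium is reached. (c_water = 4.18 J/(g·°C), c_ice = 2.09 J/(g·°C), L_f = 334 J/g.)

Water can give up m c ΔT = 512×4.18×35.7 = 76404 J before reaching 0 °C.
Of that, 616×2.09×3.25 = 4184.2 J goes to bring the ice to 0 °C, leaving 72220 J.
Melting all 616 g of ice would need 616×334 = 205744 J.
That's not enough to melt it all — equilibrium is at 0 °C with ice remaining.
Mass melted = 72220/334 ≈ 216.2 g.

m_melted ≈ 216 g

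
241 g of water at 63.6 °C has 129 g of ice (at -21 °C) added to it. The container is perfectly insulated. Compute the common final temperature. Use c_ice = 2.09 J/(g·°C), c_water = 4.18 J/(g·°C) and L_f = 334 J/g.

T_f ≈ 9.9 °C

Setting the total heat transfer to zero:
warm ice to 0 °C: 129×2.09×(0 − (-21)) = 5661.8
  melt ice: 129×334 = 43086
  warm the meltwater: 539.22 T
  water: 1007.4(T − 63.6)
1546.6 T = 64069 − 48748 = 15322
T ≈ 9.91 °C (positive, so assuming full melt was valid).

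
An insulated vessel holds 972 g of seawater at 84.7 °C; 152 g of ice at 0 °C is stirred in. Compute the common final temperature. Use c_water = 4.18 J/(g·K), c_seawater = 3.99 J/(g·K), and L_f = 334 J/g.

T_f ≈ 61.5 °C

Energy conservation, ΣQ = 0:
melt ice: 152·334 = 50768; meltwater 0→T: 152·4.18·T = 635.36 T; seawater: 3878.3(T − 84.7)
4513.6 T = 328490 − 50768 = 277722
T ≈ 61.53 °C (positive, so assuming full melt was valid).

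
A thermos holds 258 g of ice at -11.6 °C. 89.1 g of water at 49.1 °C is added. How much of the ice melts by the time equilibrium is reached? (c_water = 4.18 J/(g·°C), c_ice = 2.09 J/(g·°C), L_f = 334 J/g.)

m_melted ≈ 36 g

Water can give up m c ΔT = 89.1×4.18×49.1 = 18287 J before reaching 0 °C.
Of that, 258×2.09×11.6 = 6255 J goes to bring the ice to 0 °C, leaving 12032 J.
Melting all 258 g of ice would need 258×334 = 86172 J.
Since 12032 < 86172 J, not all the ice melts; equilibrium is at 0 °C.
m_melted×334 = 12032  ⇒  m_melted ≈ 36.02 g.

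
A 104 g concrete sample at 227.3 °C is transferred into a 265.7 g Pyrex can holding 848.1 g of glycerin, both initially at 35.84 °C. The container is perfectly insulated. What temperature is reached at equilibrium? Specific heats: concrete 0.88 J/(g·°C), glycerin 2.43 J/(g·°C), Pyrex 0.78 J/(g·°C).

T_f ≈ 43.3 °C

Heat gained plus heat lost sum to zero:
104*0.88*(T − 227.3) + 848.1*2.43*(T − 35.84) + 265.7*0.78*(T − 35.84) = 0
91.52(T − 227.3) + 2060.9(T − 35.84) + 207.25(T − 35.84) = 0
2359.6 T = 102092
T = 102092/2359.6 ≈ 43.27 °C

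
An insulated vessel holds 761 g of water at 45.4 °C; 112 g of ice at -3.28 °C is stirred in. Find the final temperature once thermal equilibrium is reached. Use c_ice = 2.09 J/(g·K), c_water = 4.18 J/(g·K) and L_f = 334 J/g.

T_f ≈ 29.1 °C

Setting the total heat transfer to zero:
warm ice to 0 °C: 112×2.09×(0 − (-3.28)) = 767.78
  latent heat to melt: 112×334 = 37408
  meltwater 0→T: 112×4.18×T = 468.16 T
  water cools: 761×4.18×(T − 45.4) = 3181(T − 45.4)
3649.1 T = 144416 − 38176 = 106241
T ≈ 29.11 °C. Since T > 0 °C, the all-ice-melts assumption holds.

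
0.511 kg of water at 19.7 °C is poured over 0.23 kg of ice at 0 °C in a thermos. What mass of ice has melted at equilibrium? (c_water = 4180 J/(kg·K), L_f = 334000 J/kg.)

Heat available from the water dropping to 0 °C: 0.511×4180×19.7 = 42079 J.
Melting all 0.23 kg of ice would need 0.23×334000 = 76820 J.
42079 J < 76820 J, so only part of the ice melts and the system sits at 0 °C.
Mass melted = 42079/334000 ≈ 0.126 kg.

m_melted ≈ 0.126 kg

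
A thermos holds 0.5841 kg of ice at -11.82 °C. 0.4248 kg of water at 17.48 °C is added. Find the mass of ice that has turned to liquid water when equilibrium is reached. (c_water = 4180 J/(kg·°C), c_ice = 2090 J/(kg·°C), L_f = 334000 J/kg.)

m_melted ≈ 0.0497 kg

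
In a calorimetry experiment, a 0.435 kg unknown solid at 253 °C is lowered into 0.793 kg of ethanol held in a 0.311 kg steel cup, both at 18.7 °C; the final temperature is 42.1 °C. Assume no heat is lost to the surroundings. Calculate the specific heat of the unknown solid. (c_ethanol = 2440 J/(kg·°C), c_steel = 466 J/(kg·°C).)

Heat gained plus heat lost sum to zero:
0.435·c·(42.1 − 253) + 0.793·2440·(42.1 − 18.7) + 0.311·466·(42.1 − 18.7) = 0
-91.74 c = -48668
c = -48668/-91.74 ≈ 530.5 J/(kg·°C)

c ≈ 530 J/(kg·°C)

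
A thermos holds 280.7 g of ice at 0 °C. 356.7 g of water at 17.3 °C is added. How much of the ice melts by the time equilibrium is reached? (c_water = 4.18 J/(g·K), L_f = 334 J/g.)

Water can give up m c ΔT = 356.7×4.18×17.3 = 25794 J before reaching 0 °C.
Fully melting the ice requires m_ice L_f = 280.7×334 = 93754 J.
That's not enough to melt it all — equilibrium is at 0 °C with ice remaining.
m_melted×334 = 25794  ⇒  m_melted ≈ 77.23 g.

m_melted ≈ 77.2 g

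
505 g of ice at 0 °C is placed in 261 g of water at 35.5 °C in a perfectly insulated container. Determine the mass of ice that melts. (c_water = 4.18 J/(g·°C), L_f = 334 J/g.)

Cooling the water to 0 °C releases 261×4.18×35.5 = 38730 J.
Melting all 505 g of ice would need 505×334 = 168670 J.
38730 J < 168670 J, so only part of the ice melts and the system sits at 0 °C.
m_melted×334 = 38730  ⇒  m_melted ≈ 116 g.

m_melted ≈ 116 g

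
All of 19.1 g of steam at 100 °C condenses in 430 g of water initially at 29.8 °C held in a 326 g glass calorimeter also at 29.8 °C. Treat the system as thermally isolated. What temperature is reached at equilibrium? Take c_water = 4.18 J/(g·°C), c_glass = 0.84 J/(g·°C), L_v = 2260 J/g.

T_f ≈ 52.5 °C

Net heat exchanged in the isolated system is zero:
condense steam: −19.1×2260 = −43166; condensed water 100 °C→T: 79.84(T − 100); water warms: 430×4.18×(T − 29.8) = 1797.4(T − 29.8); glass cup: 326×0.84×(T − 29.8) = 273.84(T − 29.8)
2151.1 T = 43166 + 7983.8 + 61723 = 112873
T ≈ 52.47 °C, under the boiling point, so the assumption holds.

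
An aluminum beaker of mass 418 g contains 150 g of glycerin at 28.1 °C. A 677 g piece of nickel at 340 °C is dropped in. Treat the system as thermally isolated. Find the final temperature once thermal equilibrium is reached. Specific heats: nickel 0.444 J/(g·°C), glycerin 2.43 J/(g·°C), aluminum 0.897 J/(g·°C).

T_f ≈ 118.2 °C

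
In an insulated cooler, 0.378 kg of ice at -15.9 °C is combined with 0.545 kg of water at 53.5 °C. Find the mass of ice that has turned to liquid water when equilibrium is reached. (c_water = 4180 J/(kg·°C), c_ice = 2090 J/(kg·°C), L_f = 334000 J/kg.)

m_melted ≈ 0.327 kg

Cooling the water to 0 °C releases 0.545·4180·53.5 = 121878 J.
Warming the ice to 0 °C takes 0.378·2090·15.9 = 12561 J, leaving 109317 J for melting.
Fully melting the ice requires m_ice L_f = 0.378·334000 = 126252 J.
That's not enough to melt it all — equilibrium is at 0 °C with ice remaining.
Mass melted = 109317/334000 ≈ 0.3273 kg.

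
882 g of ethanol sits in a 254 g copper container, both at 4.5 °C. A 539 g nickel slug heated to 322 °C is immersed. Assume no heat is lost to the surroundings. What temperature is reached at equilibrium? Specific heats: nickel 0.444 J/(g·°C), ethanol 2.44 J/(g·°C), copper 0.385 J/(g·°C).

T_f ≈ 35.0 °C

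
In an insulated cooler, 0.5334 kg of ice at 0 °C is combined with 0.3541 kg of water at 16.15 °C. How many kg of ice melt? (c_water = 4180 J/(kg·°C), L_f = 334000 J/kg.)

Water can give up m c ΔT = 0.3541×4180×16.15 = 23904 J before reaching 0 °C.
Melting all 0.5334 kg of ice would need 0.5334×334000 = 178156 J.
Since 23904 < 178156 J, not all the ice melts; equilibrium is at 0 °C.
Mass melted = 23904/334000 ≈ 0.07157 kg.

m_melted ≈ 0.0716 kg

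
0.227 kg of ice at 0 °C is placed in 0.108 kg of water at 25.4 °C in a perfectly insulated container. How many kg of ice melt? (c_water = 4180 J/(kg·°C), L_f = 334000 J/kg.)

Cooling the water to 0 °C releases 0.108×4180×25.4 = 11467 J.
To melt every bit of ice: 0.227×334000 = 75818 J.
11467 J < 75818 J, so only part of the ice melts and the system sits at 0 °C.
m_melt = 11467 / L_f = 0.03433 kg.

m_melted ≈ 0.0343 kg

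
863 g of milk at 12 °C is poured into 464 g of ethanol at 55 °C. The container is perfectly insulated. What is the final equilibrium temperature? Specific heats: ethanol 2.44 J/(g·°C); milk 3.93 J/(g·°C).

T_f ≈ 22.8 °C

Conservation of energy gives ΣQ = 0:
464×2.44×(T − 55) + 863×3.93×(T − 12) = 0
1132.2(T − 55) + 3391.6(T − 12) = 0
(1132.2 + 3391.6) T = 1132.2×55 + 3391.6×12
T ≈ 22.76 °C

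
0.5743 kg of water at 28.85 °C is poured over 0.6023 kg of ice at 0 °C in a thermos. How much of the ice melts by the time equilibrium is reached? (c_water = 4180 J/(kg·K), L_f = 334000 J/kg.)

Water can give up m c ΔT = 0.5743·4180·28.85 = 69257 J before reaching 0 °C.
To melt every bit of ice: 0.6023·334000 = 201168 J.
Since 69257 < 201168 J, not all the ice melts; equilibrium is at 0 °C.
m_melt = 69257 / L_f = 0.2074 kg.

m_melted ≈ 0.207 kg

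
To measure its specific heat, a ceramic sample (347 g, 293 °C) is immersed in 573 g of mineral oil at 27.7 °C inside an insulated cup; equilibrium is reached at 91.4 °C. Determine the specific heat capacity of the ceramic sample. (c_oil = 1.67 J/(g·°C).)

c ≈ 0.871 J/(g·°C)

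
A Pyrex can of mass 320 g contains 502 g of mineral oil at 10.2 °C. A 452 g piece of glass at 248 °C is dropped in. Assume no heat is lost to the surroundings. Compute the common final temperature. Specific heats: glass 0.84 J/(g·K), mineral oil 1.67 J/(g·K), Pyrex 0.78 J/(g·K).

T_f ≈ 71.7 °C

Taking heat into each body as positive, Σ m c ΔT = 0:
452*0.84*(T − 248) + 502*1.67*(T − 10.2) + 320*0.78*(T − 10.2) = 0
379.68(T − 248) + 838.34(T − 10.2) + 249.6(T − 10.2) = 0
(379.68 + 838.34 + 249.6) T = 379.68*248 + 838.34*10.2 + 249.6*10.2
T = 105258/1467.6 ≈ 71.72 °C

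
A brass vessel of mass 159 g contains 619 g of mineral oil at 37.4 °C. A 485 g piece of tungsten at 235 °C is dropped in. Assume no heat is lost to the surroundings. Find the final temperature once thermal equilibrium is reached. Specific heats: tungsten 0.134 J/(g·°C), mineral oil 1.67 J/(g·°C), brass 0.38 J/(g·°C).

T_f ≈ 48.5 °C

Heat gained plus heat lost sum to zero:
485*0.134*(T − 235) + 619*1.67*(T − 37.4) + 159*0.38*(T − 37.4) = 0
64.99(T − 235) + 1033.7(T − 37.4) + 60.42(T − 37.4) = 0
(64.99 + 1033.7 + 60.42) T = 64.99*235 + 1033.7*37.4 + 60.42*37.4
T ≈ 48.48 °C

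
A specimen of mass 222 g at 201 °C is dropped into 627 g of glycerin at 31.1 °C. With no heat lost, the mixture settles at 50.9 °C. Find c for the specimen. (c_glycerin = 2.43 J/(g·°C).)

Let T be the final temperature. ΣQ_i = 0:
222×c×(50.9 − 201) + 627×2.43×(50.9 − 31.1) = 0
-33322 c = -30167
c = -30167/-33322 ≈ 0.9053 J/(g·°C)

c ≈ 0.905 J/(g·°C)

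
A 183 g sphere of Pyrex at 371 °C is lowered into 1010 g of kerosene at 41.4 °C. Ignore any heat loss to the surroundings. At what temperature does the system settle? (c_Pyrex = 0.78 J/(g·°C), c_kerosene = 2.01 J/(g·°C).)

T_f ≈ 63.1 °C

Conservation of energy gives ΣQ = 0:
183×0.78×(T − 371) + 1010×2.01×(T − 41.4) = 0
142.74(T − 371) + 2030.1(T − 41.4) = 0
2172.8 T = 137003
T = 137003 / 2172.8 = 63.1 °C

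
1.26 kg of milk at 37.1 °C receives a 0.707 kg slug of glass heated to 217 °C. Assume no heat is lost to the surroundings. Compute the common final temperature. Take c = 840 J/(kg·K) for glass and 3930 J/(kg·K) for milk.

T_f ≈ 56.4 °C

Heat gained plus heat lost sum to zero:
0.707×840×(T − 217) + 1.26×3930×(T − 37.1) = 0
593.88(T − 217) + 4951.8(T − 37.1) = 0
(593.88 + 4951.8) T = 593.88×217 + 4951.8×37.1
T ≈ 56.37 °C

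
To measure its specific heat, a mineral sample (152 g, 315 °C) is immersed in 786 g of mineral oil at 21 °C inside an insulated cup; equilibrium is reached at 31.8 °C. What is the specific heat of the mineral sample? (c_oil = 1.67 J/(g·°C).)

c ≈ 0.329 J/(g·°C)

m_s c (T_s − T_f) = m_oil c_oil (T_f − T_0):
152·c·(315 − 31.8) = 786·1.67·(31.8 − 21)
43046 c = 14176  ⇒  c ≈ 0.3293 J/(g·°C)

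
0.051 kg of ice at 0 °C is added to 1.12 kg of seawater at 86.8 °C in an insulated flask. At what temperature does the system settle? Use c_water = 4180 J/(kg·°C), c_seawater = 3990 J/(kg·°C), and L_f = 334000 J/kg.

Setting the total heat transfer to zero:
melt ice: 0.051·334000 = 17034
  meltwater 0→T: 0.051·4180·T = 213.18 T
  seawater: 4468.8(T − 86.8)
4682 T = 387892 − 17034 = 370858
T ≈ 79.21 °C (positive, so assuming full melt was valid).

T_f ≈ 79.2 °C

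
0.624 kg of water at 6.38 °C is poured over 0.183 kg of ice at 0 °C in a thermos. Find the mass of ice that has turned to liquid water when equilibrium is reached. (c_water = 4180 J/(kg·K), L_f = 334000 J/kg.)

m_melted ≈ 0.0498 kg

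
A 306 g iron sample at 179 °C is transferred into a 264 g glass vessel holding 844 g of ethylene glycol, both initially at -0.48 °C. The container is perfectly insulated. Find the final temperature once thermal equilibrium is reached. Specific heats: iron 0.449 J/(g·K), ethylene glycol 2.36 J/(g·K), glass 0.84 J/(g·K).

T_f ≈ 10.0 °C

Taking heat into each body as positive, Σ m c ΔT = 0:
306×0.449×(T − 179) + 844×2.36×(T − (-0.48)) + 264×0.84×(T − (-0.48)) = 0
(137.39 + 1991.8 + 221.76) T = 137.39×179 + 1991.8×(-0.48) + 221.76×(-0.48)
T = 23531 / 2351 = 10 °C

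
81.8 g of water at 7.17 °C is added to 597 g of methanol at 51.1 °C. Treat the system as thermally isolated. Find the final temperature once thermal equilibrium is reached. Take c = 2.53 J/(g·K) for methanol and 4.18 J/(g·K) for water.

Taking heat into each body as positive, Σ m c ΔT = 0:
597·2.53·(T − 51.1) + 81.8·4.18·(T − 7.17) = 0
1852.3 T = 79634
T = 79634 / 1852.3 = 43 °C

T_f ≈ 43.0 °C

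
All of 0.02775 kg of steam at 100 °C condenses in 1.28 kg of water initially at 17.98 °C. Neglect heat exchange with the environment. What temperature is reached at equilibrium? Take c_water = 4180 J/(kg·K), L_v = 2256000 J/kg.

T_f ≈ 31.2 °C

Energy conservation, ΣQ = 0:
steam→water at 100 °C releases m L_v = 0.02775·2256000 = 62604; condensate cools 100→T: 0.02775·4180·(T − 100) = 116(T − 100); water warms: 1.28·4180·(T − 17.98) = 5350.4(T − 17.98)
5466.4 T = 62604 + 11600 + 96200 = 170404
T ≈ 31.17 °C (< 100 °C, so full condensation is consistent).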